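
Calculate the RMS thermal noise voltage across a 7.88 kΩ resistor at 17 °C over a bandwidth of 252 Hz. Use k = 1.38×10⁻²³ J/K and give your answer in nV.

178 nV

T = 17 °C + 273.15 = 290.15 K
V_n = √(4kTRB)
4kTRB = 4 × 1.38×10⁻²³ × 290.15 × 7.88×10³ × 2.52×10² = 3.18×10⁻¹⁴ V²
V_n = √(3.18×10⁻¹⁴) = 1.78×10⁻⁷ V = 178 nV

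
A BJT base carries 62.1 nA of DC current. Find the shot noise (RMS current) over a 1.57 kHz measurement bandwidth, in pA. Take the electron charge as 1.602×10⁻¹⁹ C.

5.59 pA

I_n = √(2qI·B)
2qI·B = 2 × 1.602×10⁻¹⁹ × 6.21×10⁻⁸ × 1.57×10³ = 3.12×10⁻²³ A²
I_n = √(3.12×10⁻²³) = 5.59×10⁻¹² A = 5.59 pA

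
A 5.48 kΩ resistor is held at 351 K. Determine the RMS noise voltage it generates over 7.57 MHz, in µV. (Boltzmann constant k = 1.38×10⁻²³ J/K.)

V_n = √(4kTRB)
4kTRB = 4 × 1.38×10⁻²³ × 351 × 5.48×10³ × 7.57×10⁶ = 8.04×10⁻¹⁰ V²
V_n = √(8.04×10⁻¹⁰) = 2.84×10⁻⁵ V = 28.4 µV

28.4 µV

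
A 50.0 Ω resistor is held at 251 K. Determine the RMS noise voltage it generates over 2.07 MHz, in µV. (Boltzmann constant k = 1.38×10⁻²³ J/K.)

1.20 µV

V_n = √(4kTRB)
4kTRB = 4 × 1.38×10⁻²³ × 251 × 5.00×10¹ × 2.07×10⁶ = 1.43×10⁻¹² V²
V_n = √(1.43×10⁻¹²) = 1.20×10⁻⁶ V = 1.20 µV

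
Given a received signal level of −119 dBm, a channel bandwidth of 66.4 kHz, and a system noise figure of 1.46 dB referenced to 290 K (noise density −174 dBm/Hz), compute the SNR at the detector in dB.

5.3 dB

Noise floor: N = −174 + 10 log₁₀(B) + NF
10 log₁₀(6.64×10⁴) = 48.22 dB
N = −174 + 48.22 + 1.46 = −124.32 dBm
SNR = P_sig − N = −119 − (−124.32) = 5.32 dB → 5.3 dB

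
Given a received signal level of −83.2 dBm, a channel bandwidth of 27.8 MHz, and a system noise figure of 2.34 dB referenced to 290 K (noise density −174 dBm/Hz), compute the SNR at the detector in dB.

Noise floor: N = −174 + 10 log₁₀(B) + NF
10 log₁₀(2.78×10⁷) = 74.44 dB
N = −174 + 74.44 + 2.34 = −97.22 dBm
SNR = P_sig − N = −83.2 − (−97.22) = 14.02 dB → 14.0 dB

14.0 dB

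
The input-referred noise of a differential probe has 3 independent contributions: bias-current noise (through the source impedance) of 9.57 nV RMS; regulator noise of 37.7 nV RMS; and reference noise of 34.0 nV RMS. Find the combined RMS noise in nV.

Uncorrelated sources add in power (mean-square): V_tot = √(ΣV_i²)
V_tot = √[(9.57×10⁻⁹)² + (3.77×10⁻⁸)² + (3.40×10⁻⁸)²] = 5.17×10⁻⁸ V = 51.7 nV

51.7 nV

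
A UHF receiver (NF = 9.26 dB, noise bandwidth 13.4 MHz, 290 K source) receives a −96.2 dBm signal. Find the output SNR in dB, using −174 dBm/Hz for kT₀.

−2.7 dB

Noise floor: N = −174 + 10 log₁₀(B) + NF
10 log₁₀(1.34×10⁷) = 71.27 dB
N = −174 + 71.27 + 9.26 = −93.47 dBm
SNR = P_sig − N = −96.2 − (−93.47) = −2.73 dB → −2.7 dB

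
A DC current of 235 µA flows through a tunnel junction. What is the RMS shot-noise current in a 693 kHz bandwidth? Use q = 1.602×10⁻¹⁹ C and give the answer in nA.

I_n = √(2qI·B)
2qI·B = 2 × 1.602×10⁻¹⁹ × 2.35×10⁻⁴ × 6.93×10⁵ = 5.22×10⁻¹⁷ A²
I_n = √(5.22×10⁻¹⁷) = 7.22×10⁻⁹ A = 7.22 nA

7.22 nA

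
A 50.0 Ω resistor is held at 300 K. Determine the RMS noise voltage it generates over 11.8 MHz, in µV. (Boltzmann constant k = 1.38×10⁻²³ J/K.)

3.13 µV

V_n = √(4kTRB)
4kTRB = 4 × 1.38×10⁻²³ × 300 × 5.00×10¹ × 1.18×10⁷ = 9.77×10⁻¹² V²
V_n = √(9.77×10⁻¹²) = 3.13×10⁻⁶ V = 3.13 µV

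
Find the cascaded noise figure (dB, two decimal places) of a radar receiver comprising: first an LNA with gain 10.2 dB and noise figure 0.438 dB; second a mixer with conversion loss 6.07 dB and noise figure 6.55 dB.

1.59 dB

Convert to linear (a loss of L dB is a gain of −L dB): F_i = 10^(NF_i/10), G_i = 10^(G_i,dB/10)
  Stage 1: F_1 = 10^(0.438/10) = 1.106, G_1 = 10^(10.2/10) = 10.47
  Stage 2: F_2 = 10^(6.55/10) = 4.519, G_2 = 10^(−6.07/10) = 0.2472
Friis cascade:
  F = 1.106 + (4.519 − 1)/10.47 = 1.442
NF = 10 log₁₀(1.442) = 1.59 dB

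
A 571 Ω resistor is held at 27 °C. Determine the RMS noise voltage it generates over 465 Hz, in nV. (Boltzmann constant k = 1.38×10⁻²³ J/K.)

66.3 nV

T = 27 °C + 273.15 = 300.15 K
V_n = √(4kTRB)
4kTRB = 4 × 1.38×10⁻²³ × 300.15 × 5.71×10² × 4.65×10² = 4.40×10⁻¹⁵ V²
V_n = √(4.40×10⁻¹⁵) = 6.63×10⁻⁸ V = 66.3 nV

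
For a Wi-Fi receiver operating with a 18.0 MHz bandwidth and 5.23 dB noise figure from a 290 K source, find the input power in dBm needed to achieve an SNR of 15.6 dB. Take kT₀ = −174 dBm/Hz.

−80.6 dBm

Sensitivity = −174 + 10 log₁₀(B) + NF + SNR_min
= −174 + 72.55 + 5.23 + 15.6
= −80.62 dBm → −80.6 dBm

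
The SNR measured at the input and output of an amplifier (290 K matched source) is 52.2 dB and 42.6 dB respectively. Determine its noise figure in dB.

9.6 dB

NF (dB) = SNR_in(dB) − SNR_out(dB) when the source is at T₀
NF = 52.2 − 42.6 = 9.6 dB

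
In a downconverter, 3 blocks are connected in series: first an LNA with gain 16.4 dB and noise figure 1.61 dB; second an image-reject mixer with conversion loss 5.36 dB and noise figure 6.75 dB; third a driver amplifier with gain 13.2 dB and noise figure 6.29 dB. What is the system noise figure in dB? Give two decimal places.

Convert to linear (a loss of L dB is a gain of −L dB): F_i = 10^(NF_i/10), G_i = 10^(G_i,dB/10)
  Stage 1: F_1 = 10^(1.61/10) = 1.449, G_1 = 10^(16.4/10) = 43.65
  Stage 2: F_2 = 10^(6.75/10) = 4.732, G_2 = 10^(−5.36/10) = 0.2911
  Stage 3: F_3 = 10^(6.29/10) = 4.256, G_3 = 10^(13.2/10) = 20.89
Friis cascade:
  F = 1.449 + (4.732 − 1)/43.65 + (4.256 − 1)/12.71 = 1.791
NF = 10 log₁₀(1.791) = 2.53 dB

2.53 dB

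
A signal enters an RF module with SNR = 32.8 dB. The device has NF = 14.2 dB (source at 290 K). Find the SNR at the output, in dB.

18.6 dB

By definition F = SNR_in/SNR_out, so in dB: SNR_out = SNR_in − NF
SNR_out = 32.8 − 14.2 = 18.6 dB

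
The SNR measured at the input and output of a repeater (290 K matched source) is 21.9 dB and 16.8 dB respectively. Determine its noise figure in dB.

5.1 dB

NF (dB) = SNR_in(dB) − SNR_out(dB) when the source is at T₀
NF = 21.9 − 16.8 = 5.1 dB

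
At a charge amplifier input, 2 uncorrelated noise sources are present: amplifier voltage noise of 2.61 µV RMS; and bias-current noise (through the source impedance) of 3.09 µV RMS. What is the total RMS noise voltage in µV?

4.04 µV

Uncorrelated sources add in power (mean-square): V_tot = √(ΣV_i²)
V_tot = √[(2.61×10⁻⁶)² + (3.09×10⁻⁶)²] = 4.04×10⁻⁶ V = 4.04 µV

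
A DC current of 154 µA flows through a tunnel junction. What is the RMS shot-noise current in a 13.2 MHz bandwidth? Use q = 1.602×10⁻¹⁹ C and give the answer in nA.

I_n = √(2qI·B)
2qI·B = 2 × 1.602×10⁻¹⁹ × 1.54×10⁻⁴ × 1.32×10⁷ = 6.51×10⁻¹⁶ A²
I_n = √(6.51×10⁻¹⁶) = 2.55×10⁻⁸ A = 25.5 nA

25.5 nA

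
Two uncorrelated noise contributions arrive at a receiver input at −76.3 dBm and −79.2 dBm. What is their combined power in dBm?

Convert to linear, add, convert back:
P₁ = 2.34×10⁻¹¹ W, P₂ = 1.20×10⁻¹¹ W
P_tot = 3.55×10⁻¹¹ W → 10 log₁₀(P_tot / 10⁻³) = −74.5 dBm

−74.5 dBm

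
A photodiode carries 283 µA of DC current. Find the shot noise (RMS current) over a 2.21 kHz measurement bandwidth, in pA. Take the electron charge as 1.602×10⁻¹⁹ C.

448 pA

I_n = √(2qI·B)
2qI·B = 2 × 1.602×10⁻¹⁹ × 2.83×10⁻⁴ × 2.21×10³ = 2.00×10⁻¹⁹ A²
I_n = √(2.00×10⁻¹⁹) = 4.48×10⁻¹⁰ A = 448 pA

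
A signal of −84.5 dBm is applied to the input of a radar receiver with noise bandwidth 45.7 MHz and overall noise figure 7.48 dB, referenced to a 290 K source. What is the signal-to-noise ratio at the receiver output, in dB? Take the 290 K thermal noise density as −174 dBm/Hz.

Noise floor: N = −174 + 10 log₁₀(B) + NF
10 log₁₀(4.57×10⁷) = 76.6 dB
N = −174 + 76.6 + 7.48 = −89.92 dBm
SNR = P_sig − N = −84.5 − (−89.92) = 5.42 dB → 5.4 dB

5.4 dB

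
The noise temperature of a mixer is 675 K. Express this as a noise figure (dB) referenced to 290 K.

F = 1 + T_e/T₀ = 1 + 675/290 = 3.32759
NF = 10 log₁₀(3.32759) = 5.22 dB

5.22 dB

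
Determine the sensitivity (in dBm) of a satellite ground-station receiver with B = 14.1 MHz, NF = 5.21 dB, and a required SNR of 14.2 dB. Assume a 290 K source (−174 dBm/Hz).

−83.1 dBm

Sensitivity = −174 + 10 log₁₀(B) + NF + SNR_min
= −174 + 71.49 + 5.21 + 14.2
= −83.10 dBm → −83.1 dBm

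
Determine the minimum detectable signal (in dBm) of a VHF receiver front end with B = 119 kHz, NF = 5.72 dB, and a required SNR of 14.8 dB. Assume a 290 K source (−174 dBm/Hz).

−102.7 dBm

Sensitivity = −174 + 10 log₁₀(B) + NF + SNR_min
= −174 + 50.76 + 5.72 + 14.8
= −102.72 dBm → −102.7 dBm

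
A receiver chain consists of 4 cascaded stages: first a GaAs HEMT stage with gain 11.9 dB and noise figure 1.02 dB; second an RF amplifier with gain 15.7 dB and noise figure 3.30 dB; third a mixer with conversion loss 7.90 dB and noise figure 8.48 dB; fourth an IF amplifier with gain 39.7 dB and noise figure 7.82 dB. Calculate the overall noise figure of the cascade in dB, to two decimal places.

1.47 dB

Convert to linear (a loss of L dB is a gain of −L dB): F_i = 10^(NF_i/10), G_i = 10^(G_i,dB/10)
  Stage 1: F_1 = 10^(1.02/10) = 1.265, G_1 = 10^(11.9/10) = 15.49
  Stage 2: F_2 = 10^(3.30/10) = 2.138, G_2 = 10^(15.7/10) = 37.15
  Stage 3: F_3 = 10^(8.48/10) = 7.047, G_3 = 10^(−7.90/10) = 0.1622
  Stage 4: F_4 = 10^(7.82/10) = 6.053, G_4 = 10^(39.7/10) = 9333
Friis cascade:
  F = 1.265 + (2.138 − 1)/15.49 + (7.047 − 1)/575.4 + (6.053 − 1)/93.33 = 1.403
NF = 10 log₁₀(1.403) = 1.47 dB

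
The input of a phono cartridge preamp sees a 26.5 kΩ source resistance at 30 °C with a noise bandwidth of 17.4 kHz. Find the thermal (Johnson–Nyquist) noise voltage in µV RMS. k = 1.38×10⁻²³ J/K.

T = 30 °C + 273.15 = 303.15 K
V_n = √(4kTRB)
4kTRB = 4 × 1.38×10⁻²³ × 303.15 × 2.65×10⁴ × 1.74×10⁴ = 7.72×10⁻¹² V²
V_n = √(7.72×10⁻¹²) = 2.78×10⁻⁶ V = 2.78 µV

2.78 µV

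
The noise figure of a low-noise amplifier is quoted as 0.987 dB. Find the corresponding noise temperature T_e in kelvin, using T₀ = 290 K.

F = 10^(0.987/10) = 1.25516
T_e = (F − 1)·T₀ = (1.25516 − 1) × 290 = 74.0 K

74.0 K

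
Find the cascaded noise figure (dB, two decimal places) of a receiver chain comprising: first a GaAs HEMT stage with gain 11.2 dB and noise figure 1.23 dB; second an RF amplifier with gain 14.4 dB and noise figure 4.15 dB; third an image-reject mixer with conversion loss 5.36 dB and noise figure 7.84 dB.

Convert to linear (a loss of L dB is a gain of −L dB): F_i = 10^(NF_i/10), G_i = 10^(G_i,dB/10)
  Stage 1: F_1 = 10^(1.23/10) = 1.327, G_1 = 10^(11.2/10) = 13.18
  Stage 2: F_2 = 10^(4.15/10) = 2.600, G_2 = 10^(14.4/10) = 27.54
  Stage 3: F_3 = 10^(7.84/10) = 6.081, G_3 = 10^(−5.36/10) = 0.2911
Friis cascade:
  F = 1.327 + (2.600 − 1)/13.18 + (6.081 − 1)/363.1 = 1.463
NF = 10 log₁₀(1.463) = 1.65 dB

1.65 dB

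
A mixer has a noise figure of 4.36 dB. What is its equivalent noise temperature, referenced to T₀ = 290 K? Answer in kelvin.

F = 10^(4.36/10) = 2.72898
T_e = (F − 1)·T₀ = (2.72898 − 1) × 290 = 501 K

501 K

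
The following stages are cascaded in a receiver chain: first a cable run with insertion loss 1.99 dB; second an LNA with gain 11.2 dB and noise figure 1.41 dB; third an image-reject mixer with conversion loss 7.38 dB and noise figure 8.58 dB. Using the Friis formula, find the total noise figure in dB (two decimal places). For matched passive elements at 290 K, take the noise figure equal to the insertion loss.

Convert to linear (a loss of L dB is a gain of −L dB): F_i = 10^(NF_i/10), G_i = 10^(G_i,dB/10)
  Stage 1: F_1 = 10^(1.99/10) = 1.581, G_1 = 10^(−1.99/10) = 0.6324
  Stage 2: F_2 = 10^(1.41/10) = 1.384, G_2 = 10^(11.2/10) = 13.18
  Stage 3: F_3 = 10^(8.58/10) = 7.211, G_3 = 10^(−7.38/10) = 0.1828
Friis cascade:
  F = 1.581 + (1.384 − 1)/0.6324 + (7.211 − 1)/8.337 = 2.933
NF = 10 log₁₀(2.933) = 4.67 dB

4.67 dB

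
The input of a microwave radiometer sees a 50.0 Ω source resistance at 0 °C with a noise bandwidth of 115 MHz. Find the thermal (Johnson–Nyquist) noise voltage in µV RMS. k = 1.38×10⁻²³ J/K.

9.31 µV

T = 0 °C + 273.15 = 273.15 K
V_n = √(4kTRB)
4kTRB = 4 × 1.38×10⁻²³ × 273.15 × 5.00×10¹ × 1.15×10⁸ = 8.67×10⁻¹¹ V²
V_n = √(8.67×10⁻¹¹) = 9.31×10⁻⁶ V = 9.31 µV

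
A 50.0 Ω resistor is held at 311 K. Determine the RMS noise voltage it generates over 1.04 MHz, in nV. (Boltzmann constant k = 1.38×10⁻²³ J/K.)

945 nV

V_n = √(4kTRB)
4kTRB = 4 × 1.38×10⁻²³ × 311 × 5.00×10¹ × 1.04×10⁶ = 8.93×10⁻¹³ V²
V_n = √(8.93×10⁻¹³) = 9.45×10⁻⁷ V = 945 nV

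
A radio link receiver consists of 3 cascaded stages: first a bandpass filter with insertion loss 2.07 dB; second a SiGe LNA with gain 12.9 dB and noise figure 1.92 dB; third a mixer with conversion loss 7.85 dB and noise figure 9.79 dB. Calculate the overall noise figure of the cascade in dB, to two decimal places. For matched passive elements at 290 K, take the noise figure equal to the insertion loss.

Convert to linear (a loss of L dB is a gain of −L dB): F_i = 10^(NF_i/10), G_i = 10^(G_i,dB/10)
  Stage 1: F_1 = 10^(2.07/10) = 1.611, G_1 = 10^(−2.07/10) = 0.6209
  Stage 2: F_2 = 10^(1.92/10) = 1.556, G_2 = 10^(12.9/10) = 19.50
  Stage 3: F_3 = 10^(9.79/10) = 9.528, G_3 = 10^(−7.85/10) = 0.1641
Friis cascade:
  F = 1.611 + (1.556 − 1)/0.6209 + (9.528 − 1)/12.11 = 3.211
NF = 10 log₁₀(3.211) = 5.07 dB

5.07 dB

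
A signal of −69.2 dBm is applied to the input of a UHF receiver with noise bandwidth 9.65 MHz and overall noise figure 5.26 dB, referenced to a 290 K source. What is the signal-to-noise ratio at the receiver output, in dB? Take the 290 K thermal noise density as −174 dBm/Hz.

Noise floor: N = −174 + 10 log₁₀(B) + NF
10 log₁₀(9.65×10⁶) = 69.85 dB
N = −174 + 69.85 + 5.26 = −98.89 dBm
SNR = P_sig − N = −69.2 − (−98.89) = 29.69 dB → 29.7 dB

29.7 dB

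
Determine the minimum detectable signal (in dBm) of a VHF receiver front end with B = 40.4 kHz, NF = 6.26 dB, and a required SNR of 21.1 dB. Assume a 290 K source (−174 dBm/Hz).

Sensitivity = −174 + 10 log₁₀(B) + NF + SNR_min
= −174 + 46.06 + 6.26 + 21.1
= −100.58 dBm → −100.6 dBm

−100.6 dBm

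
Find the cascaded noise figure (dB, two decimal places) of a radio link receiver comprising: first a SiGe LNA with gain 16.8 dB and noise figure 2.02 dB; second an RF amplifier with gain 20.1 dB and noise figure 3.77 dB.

Convert to linear (a loss of L dB is a gain of −L dB): F_i = 10^(NF_i/10), G_i = 10^(G_i,dB/10)
  Stage 1: F_1 = 10^(2.02/10) = 1.592, G_1 = 10^(16.8/10) = 47.86
  Stage 2: F_2 = 10^(3.77/10) = 2.382, G_2 = 10^(20.1/10) = 102.3
Friis cascade:
  F = 1.592 + (2.382 − 1)/47.86 = 1.621
NF = 10 log₁₀(1.621) = 2.10 dB

2.10 dB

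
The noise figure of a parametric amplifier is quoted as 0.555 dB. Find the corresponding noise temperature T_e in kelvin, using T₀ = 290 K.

39.5 K

F = 10^(0.555/10) = 1.13632
T_e = (F − 1)·T₀ = (1.13632 − 1) × 290 = 39.5 K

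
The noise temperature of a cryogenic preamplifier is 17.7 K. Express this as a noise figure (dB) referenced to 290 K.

0.257 dB

F = 1 + T_e/T₀ = 1 + 17.7/290 = 1.06103
NF = 10 log₁₀(1.06103) = 0.257 dB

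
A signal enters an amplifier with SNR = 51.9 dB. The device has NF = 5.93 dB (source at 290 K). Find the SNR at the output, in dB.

By definition F = SNR_in/SNR_out, so in dB: SNR_out = SNR_in − NF
SNR_out = 51.9 − 5.93 = 45.97 dB

45.97 dB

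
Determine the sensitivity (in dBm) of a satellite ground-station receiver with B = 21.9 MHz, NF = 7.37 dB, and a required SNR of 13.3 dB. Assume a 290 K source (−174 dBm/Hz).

Sensitivity = −174 + 10 log₁₀(B) + NF + SNR_min
= −174 + 73.4 + 7.37 + 13.3
= −79.93 dBm → −79.9 dBm

−79.9 dBm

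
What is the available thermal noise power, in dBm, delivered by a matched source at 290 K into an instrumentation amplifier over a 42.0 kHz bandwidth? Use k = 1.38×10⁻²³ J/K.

−127.7 dBm

P_n = kTB = 1.38×10⁻²³ × 290 × 4.20×10⁴ = 1.68×10⁻¹⁶ W
In dBm: 10 log₁₀(1.68×10⁻¹⁶ / 10⁻³) = −127.7 dBm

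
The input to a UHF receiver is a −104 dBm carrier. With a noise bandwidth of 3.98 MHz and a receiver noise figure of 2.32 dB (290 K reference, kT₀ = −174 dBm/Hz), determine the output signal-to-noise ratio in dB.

1.7 dB

Noise floor: N = −174 + 10 log₁₀(B) + NF
10 log₁₀(3.98×10⁶) = 66 dB
N = −174 + 66 + 2.32 = −105.68 dBm
SNR = P_sig − N = −104 − (−105.68) = 1.68 dB → 1.7 dB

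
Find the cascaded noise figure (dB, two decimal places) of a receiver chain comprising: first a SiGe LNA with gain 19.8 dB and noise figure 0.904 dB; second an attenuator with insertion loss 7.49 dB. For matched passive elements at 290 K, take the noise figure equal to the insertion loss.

Convert to linear (a loss of L dB is a gain of −L dB): F_i = 10^(NF_i/10), G_i = 10^(G_i,dB/10)
  Stage 1: F_1 = 10^(0.904/10) = 1.231, G_1 = 10^(19.8/10) = 95.50
  Stage 2: F_2 = 10^(7.49/10) = 5.610, G_2 = 10^(−7.49/10) = 0.1782
Friis cascade:
  F = 1.231 + (5.610 − 1)/95.50 = 1.280
NF = 10 log₁₀(1.280) = 1.07 dB

1.07 dB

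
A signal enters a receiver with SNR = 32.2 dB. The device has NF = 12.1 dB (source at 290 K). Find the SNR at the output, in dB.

By definition F = SNR_in/SNR_out, so in dB: SNR_out = SNR_in − NF
SNR_out = 32.2 − 12.1 = 20.1 dB

20.1 dB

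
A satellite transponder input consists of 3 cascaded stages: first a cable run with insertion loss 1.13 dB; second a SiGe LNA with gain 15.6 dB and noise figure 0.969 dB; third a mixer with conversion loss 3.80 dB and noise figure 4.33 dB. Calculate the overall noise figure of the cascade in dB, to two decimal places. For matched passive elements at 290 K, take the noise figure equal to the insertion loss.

2.26 dB

Convert to linear (a loss of L dB is a gain of −L dB): F_i = 10^(NF_i/10), G_i = 10^(G_i,dB/10)
  Stage 1: F_1 = 10^(1.13/10) = 1.297, G_1 = 10^(−1.13/10) = 0.7709
  Stage 2: F_2 = 10^(0.969/10) = 1.250, G_2 = 10^(15.6/10) = 36.31
  Stage 3: F_3 = 10^(4.33/10) = 2.710, G_3 = 10^(−3.80/10) = 0.4169
Friis cascade:
  F = 1.297 + (1.250 − 1)/0.7709 + (2.710 − 1)/27.99 = 1.683
NF = 10 log₁₀(1.683) = 2.26 dB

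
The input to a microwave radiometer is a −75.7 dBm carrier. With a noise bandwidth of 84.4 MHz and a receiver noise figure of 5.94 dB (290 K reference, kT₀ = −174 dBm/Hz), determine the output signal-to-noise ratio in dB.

Noise floor: N = −174 + 10 log₁₀(B) + NF
10 log₁₀(8.44×10⁷) = 79.26 dB
N = −174 + 79.26 + 5.94 = −88.80 dBm
SNR = P_sig − N = −75.7 − (−88.80) = 13.10 dB → 13.1 dB

13.1 dB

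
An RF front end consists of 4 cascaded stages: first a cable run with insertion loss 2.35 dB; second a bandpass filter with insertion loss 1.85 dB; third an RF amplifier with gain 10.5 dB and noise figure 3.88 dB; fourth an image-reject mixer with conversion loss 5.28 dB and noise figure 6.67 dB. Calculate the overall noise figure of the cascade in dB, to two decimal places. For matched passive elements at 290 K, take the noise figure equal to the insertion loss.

8.62 dB

Convert to linear (a loss of L dB is a gain of −L dB): F_i = 10^(NF_i/10), G_i = 10^(G_i,dB/10)
  Stage 1: F_1 = 10^(2.35/10) = 1.718, G_1 = 10^(−2.35/10) = 0.5821
  Stage 2: F_2 = 10^(1.85/10) = 1.531, G_2 = 10^(−1.85/10) = 0.6531
  Stage 3: F_3 = 10^(3.88/10) = 2.443, G_3 = 10^(10.5/10) = 11.22
  Stage 4: F_4 = 10^(6.67/10) = 4.645, G_4 = 10^(−5.28/10) = 0.2965
Friis cascade:
  F = 1.718 + (1.531 − 1)/0.5821 + (2.443 − 1)/0.3802 + (4.645 − 1)/4.266 = 7.281
NF = 10 log₁₀(7.281) = 8.62 dB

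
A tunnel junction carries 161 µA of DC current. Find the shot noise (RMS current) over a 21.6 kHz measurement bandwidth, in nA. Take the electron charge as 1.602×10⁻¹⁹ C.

1.06 nA

I_n = √(2qI·B)
2qI·B = 2 × 1.602×10⁻¹⁹ × 1.61×10⁻⁴ × 2.16×10⁴ = 1.11×10⁻¹⁸ A²
I_n = √(1.11×10⁻¹⁸) = 1.06×10⁻⁹ A = 1.06 nA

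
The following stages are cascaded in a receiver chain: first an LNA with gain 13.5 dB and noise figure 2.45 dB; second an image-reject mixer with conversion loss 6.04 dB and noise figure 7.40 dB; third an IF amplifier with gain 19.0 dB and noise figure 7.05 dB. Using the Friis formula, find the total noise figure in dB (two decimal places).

Convert to linear (a loss of L dB is a gain of −L dB): F_i = 10^(NF_i/10), G_i = 10^(G_i,dB/10)
  Stage 1: F_1 = 10^(2.45/10) = 1.758, G_1 = 10^(13.5/10) = 22.39
  Stage 2: F_2 = 10^(7.40/10) = 5.495, G_2 = 10^(−6.04/10) = 0.2489
  Stage 3: F_3 = 10^(7.05/10) = 5.070, G_3 = 10^(19.0/10) = 79.43
Friis cascade:
  F = 1.758 + (5.495 − 1)/22.39 + (5.070 − 1)/5.572 = 2.689
NF = 10 log₁₀(2.689) = 4.30 dB

4.30 dB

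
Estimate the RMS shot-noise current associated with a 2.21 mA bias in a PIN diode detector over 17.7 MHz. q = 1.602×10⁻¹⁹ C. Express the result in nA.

I_n = √(2qI·B)
2qI·B = 2 × 1.602×10⁻¹⁹ × 2.21×10⁻³ × 1.77×10⁷ = 1.25×10⁻¹⁴ A²
I_n = √(1.25×10⁻¹⁴) = 1.12×10⁻⁷ A = 112 nA

112 nA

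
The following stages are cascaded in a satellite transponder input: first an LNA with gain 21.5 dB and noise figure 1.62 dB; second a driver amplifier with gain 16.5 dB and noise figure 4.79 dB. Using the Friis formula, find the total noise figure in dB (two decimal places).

Convert to linear (a loss of L dB is a gain of −L dB): F_i = 10^(NF_i/10), G_i = 10^(G_i,dB/10)
  Stage 1: F_1 = 10^(1.62/10) = 1.452, G_1 = 10^(21.5/10) = 141.3
  Stage 2: F_2 = 10^(4.79/10) = 3.013, G_2 = 10^(16.5/10) = 44.67
Friis cascade:
  F = 1.452 + (3.013 − 1)/141.3 = 1.466
NF = 10 log₁₀(1.466) = 1.66 dB

1.66 dB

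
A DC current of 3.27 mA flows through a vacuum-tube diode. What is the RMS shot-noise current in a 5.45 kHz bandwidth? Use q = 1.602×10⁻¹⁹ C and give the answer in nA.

2.39 nA

I_n = √(2qI·B)
2qI·B = 2 × 1.602×10⁻¹⁹ × 3.27×10⁻³ × 5.45×10³ = 5.71×10⁻¹⁸ A²
I_n = √(5.71×10⁻¹⁸) = 2.39×10⁻⁹ A = 2.39 nA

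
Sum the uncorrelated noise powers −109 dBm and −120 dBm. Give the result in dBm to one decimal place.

Convert to linear, add, convert back:
P₁ = 1.26×10⁻¹⁴ W, P₂ = 1.00×10⁻¹⁵ W
P_tot = 1.36×10⁻¹⁴ W → 10 log₁₀(P_tot / 10⁻³) = −108.7 dBm

−108.7 dBm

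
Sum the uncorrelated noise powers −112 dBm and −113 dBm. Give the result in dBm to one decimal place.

Convert to linear, add, convert back:
P₁ = 6.31×10⁻¹⁵ W, P₂ = 5.01×10⁻¹⁵ W
P_tot = 1.13×10⁻¹⁴ W → 10 log₁₀(P_tot / 10⁻³) = −109.5 dBm

−109.5 dBm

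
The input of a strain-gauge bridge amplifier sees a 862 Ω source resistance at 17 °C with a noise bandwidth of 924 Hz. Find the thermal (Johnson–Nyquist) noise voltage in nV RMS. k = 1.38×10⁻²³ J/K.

113 nV

T = 17 °C + 273.15 = 290.15 K
V_n = √(4kTRB)
4kTRB = 4 × 1.38×10⁻²³ × 290.15 × 8.62×10² × 9.24×10² = 1.28×10⁻¹⁴ V²
V_n = √(1.28×10⁻¹⁴) = 1.13×10⁻⁷ V = 113 nV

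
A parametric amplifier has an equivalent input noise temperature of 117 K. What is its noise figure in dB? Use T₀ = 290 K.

1.47 dB

F = 1 + T_e/T₀ = 1 + 117/290 = 1.40345
NF = 10 log₁₀(1.40345) = 1.47 dB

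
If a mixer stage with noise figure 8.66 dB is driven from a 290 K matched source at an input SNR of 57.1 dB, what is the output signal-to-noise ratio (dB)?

By definition F = SNR_in/SNR_out, so in dB: SNR_out = SNR_in − NF
SNR_out = 57.1 − 8.66 = 48.44 dB

48.44 dB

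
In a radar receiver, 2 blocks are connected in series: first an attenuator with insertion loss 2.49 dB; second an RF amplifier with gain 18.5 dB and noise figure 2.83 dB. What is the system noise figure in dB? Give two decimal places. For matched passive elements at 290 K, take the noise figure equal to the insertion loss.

5.32 dB

Convert to linear (a loss of L dB is a gain of −L dB): F_i = 10^(NF_i/10), G_i = 10^(G_i,dB/10)
  Stage 1: F_1 = 10^(2.49/10) = 1.774, G_1 = 10^(−2.49/10) = 0.5636
  Stage 2: F_2 = 10^(2.83/10) = 1.919, G_2 = 10^(18.5/10) = 70.79
Friis cascade:
  F = 1.774 + (1.919 − 1)/0.5636 = 3.404
NF = 10 log₁₀(3.404) = 5.32 dB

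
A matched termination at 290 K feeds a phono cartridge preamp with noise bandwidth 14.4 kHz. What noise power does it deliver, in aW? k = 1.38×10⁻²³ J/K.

P_n = kTB = 1.38×10⁻²³ × 290 × 1.44×10⁴ = 5.76×10⁻¹⁷ W = 57.6 aW

57.6 aW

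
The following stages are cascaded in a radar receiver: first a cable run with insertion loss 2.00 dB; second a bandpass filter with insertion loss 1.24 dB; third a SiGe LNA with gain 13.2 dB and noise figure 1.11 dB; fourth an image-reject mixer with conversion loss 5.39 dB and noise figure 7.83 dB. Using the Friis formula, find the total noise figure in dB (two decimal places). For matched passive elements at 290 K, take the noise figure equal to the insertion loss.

5.10 dB

Convert to linear (a loss of L dB is a gain of −L dB): F_i = 10^(NF_i/10), G_i = 10^(G_i,dB/10)
  Stage 1: F_1 = 10^(2.00/10) = 1.585, G_1 = 10^(−2.00/10) = 0.6310
  Stage 2: F_2 = 10^(1.24/10) = 1.330, G_2 = 10^(−1.24/10) = 0.7516
  Stage 3: F_3 = 10^(1.11/10) = 1.291, G_3 = 10^(13.2/10) = 20.89
  Stage 4: F_4 = 10^(7.83/10) = 6.067, G_4 = 10^(−5.39/10) = 0.2891
Friis cascade:
  F = 1.585 + (1.330 − 1)/0.6310 + (1.291 − 1)/0.4742 + (6.067 − 1)/9.908 = 3.234
NF = 10 log₁₀(3.234) = 5.10 dB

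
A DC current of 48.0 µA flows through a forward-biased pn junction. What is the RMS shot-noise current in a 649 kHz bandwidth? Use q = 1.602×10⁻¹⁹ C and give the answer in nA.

I_n = √(2qI·B)
2qI·B = 2 × 1.602×10⁻¹⁹ × 4.80×10⁻⁵ × 6.49×10⁵ = 9.98×10⁻¹⁸ A²
I_n = √(9.98×10⁻¹⁸) = 3.16×10⁻⁹ A = 3.16 nA

3.16 nA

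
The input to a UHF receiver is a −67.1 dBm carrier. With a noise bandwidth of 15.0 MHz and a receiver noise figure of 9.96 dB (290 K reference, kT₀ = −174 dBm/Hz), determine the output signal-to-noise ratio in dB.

Noise floor: N = −174 + 10 log₁₀(B) + NF
10 log₁₀(1.50×10⁷) = 71.76 dB
N = −174 + 71.76 + 9.96 = −92.28 dBm
SNR = P_sig − N = −67.1 − (−92.28) = 25.18 dB → 25.2 dB

25.2 dB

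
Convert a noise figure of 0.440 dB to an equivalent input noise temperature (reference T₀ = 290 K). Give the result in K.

F = 10^(0.440/10) = 1.10662
T_e = (F − 1)·T₀ = (1.10662 − 1) × 290 = 30.9 K

30.9 K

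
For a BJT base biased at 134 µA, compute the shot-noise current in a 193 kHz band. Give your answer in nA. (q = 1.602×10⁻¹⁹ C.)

2.88 nA

I_n = √(2qI·B)
2qI·B = 2 × 1.602×10⁻¹⁹ × 1.34×10⁻⁴ × 1.93×10⁵ = 8.29×10⁻¹⁸ A²
I_n = √(8.29×10⁻¹⁸) = 2.88×10⁻⁹ A = 2.88 nA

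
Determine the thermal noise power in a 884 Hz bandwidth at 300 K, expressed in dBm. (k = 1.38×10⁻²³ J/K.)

−144.4 dBm

P_n = kTB = 1.38×10⁻²³ × 300 × 8.84×10² = 3.66×10⁻¹⁸ W
In dBm: 10 log₁₀(3.66×10⁻¹⁸ / 10⁻³) = −144.4 dBm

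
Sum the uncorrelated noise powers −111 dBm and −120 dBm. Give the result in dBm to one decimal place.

Convert to linear, add, convert back:
P₁ = 7.94×10⁻¹⁵ W, P₂ = 1.00×10⁻¹⁵ W
P_tot = 8.94×10⁻¹⁵ W → 10 log₁₀(P_tot / 10⁻³) = −110.5 dBm

−110.5 dBm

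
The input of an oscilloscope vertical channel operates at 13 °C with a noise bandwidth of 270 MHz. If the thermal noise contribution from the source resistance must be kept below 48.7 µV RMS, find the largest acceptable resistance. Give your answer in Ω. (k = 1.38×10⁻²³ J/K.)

T = 13 °C + 273.15 = 286.15 K
Johnson–Nyquist: V_n = √(4kTRB) ⇒ R = V_n² / (4kTB)
4kTB = 4 × 1.38×10⁻²³ × 286.15 × 2.70×10⁸ = 4.26×10⁻¹²
R = (4.87×10⁻⁵)² / 4.26×10⁻¹² = 5.56×10² Ω = 556 Ω

556 Ω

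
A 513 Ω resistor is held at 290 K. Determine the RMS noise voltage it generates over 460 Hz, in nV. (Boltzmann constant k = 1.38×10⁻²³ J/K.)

V_n = √(4kTRB)
4kTRB = 4 × 1.38×10⁻²³ × 290 × 5.13×10² × 4.60×10² = 3.78×10⁻¹⁵ V²
V_n = √(3.78×10⁻¹⁵) = 6.15×10⁻⁸ V = 61.5 nV

61.5 nV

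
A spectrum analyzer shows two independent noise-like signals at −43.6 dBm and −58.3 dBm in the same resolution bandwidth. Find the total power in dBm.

−43.5 dBm

Convert to linear, add, convert back:
P₁ = 4.37×10⁻⁸ W, P₂ = 1.48×10⁻⁹ W
P_tot = 4.51×10⁻⁸ W → 10 log₁₀(P_tot / 10⁻³) = −43.5 dBm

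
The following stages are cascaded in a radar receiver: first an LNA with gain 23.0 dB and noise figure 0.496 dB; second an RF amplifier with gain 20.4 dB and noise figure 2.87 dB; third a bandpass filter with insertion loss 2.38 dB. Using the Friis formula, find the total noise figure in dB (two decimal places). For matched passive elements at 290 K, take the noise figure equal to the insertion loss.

Convert to linear (a loss of L dB is a gain of −L dB): F_i = 10^(NF_i/10), G_i = 10^(G_i,dB/10)
  Stage 1: F_1 = 10^(0.496/10) = 1.121, G_1 = 10^(23.0/10) = 199.5
  Stage 2: F_2 = 10^(2.87/10) = 1.936, G_2 = 10^(20.4/10) = 109.6
  Stage 3: F_3 = 10^(2.38/10) = 1.730, G_3 = 10^(−2.38/10) = 0.5781
Friis cascade:
  F = 1.121 + (1.936 − 1)/199.5 + (1.730 − 1)/2.188×10⁴ = 1.126
NF = 10 log₁₀(1.126) = 0.51 dB

0.51 dB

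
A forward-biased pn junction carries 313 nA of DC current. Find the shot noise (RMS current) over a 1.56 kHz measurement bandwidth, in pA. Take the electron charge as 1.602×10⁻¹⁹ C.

I_n = √(2qI·B)
2qI·B = 2 × 1.602×10⁻¹⁹ × 3.13×10⁻⁷ × 1.56×10³ = 1.56×10⁻²² A²
I_n = √(1.56×10⁻²²) = 1.25×10⁻¹¹ A = 12.5 pA

12.5 pA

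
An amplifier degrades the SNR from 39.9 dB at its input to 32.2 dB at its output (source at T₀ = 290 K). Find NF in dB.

7.7 dB

NF (dB) = SNR_in(dB) − SNR_out(dB) when the source is at T₀
NF = 39.9 − 32.2 = 7.7 dB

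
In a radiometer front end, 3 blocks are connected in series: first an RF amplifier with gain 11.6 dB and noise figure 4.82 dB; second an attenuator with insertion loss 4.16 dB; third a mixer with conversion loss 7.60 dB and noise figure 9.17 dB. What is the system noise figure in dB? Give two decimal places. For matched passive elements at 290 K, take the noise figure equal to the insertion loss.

Convert to linear (a loss of L dB is a gain of −L dB): F_i = 10^(NF_i/10), G_i = 10^(G_i,dB/10)
  Stage 1: F_1 = 10^(4.82/10) = 3.034, G_1 = 10^(11.6/10) = 14.45
  Stage 2: F_2 = 10^(4.16/10) = 2.606, G_2 = 10^(−4.16/10) = 0.3837
  Stage 3: F_3 = 10^(9.17/10) = 8.260, G_3 = 10^(−7.60/10) = 0.1738
Friis cascade:
  F = 3.034 + (2.606 − 1)/14.45 + (8.260 − 1)/5.546 = 4.454
NF = 10 log₁₀(4.454) = 6.49 dB

6.49 dB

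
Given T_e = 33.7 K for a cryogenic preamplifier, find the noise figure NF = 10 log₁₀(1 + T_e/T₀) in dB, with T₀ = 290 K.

F = 1 + T_e/T₀ = 1 + 33.7/290 = 1.11621
NF = 10 log₁₀(1.11621) = 0.477 dB

0.477 dB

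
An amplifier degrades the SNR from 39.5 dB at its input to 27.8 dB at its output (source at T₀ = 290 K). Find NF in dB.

11.7 dB

NF (dB) = SNR_in(dB) − SNR_out(dB) when the source is at T₀
NF = 39.5 − 27.8 = 11.7 dB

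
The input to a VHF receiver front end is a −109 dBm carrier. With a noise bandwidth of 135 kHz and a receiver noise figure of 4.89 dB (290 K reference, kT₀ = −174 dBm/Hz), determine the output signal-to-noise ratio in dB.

8.8 dB

Noise floor: N = −174 + 10 log₁₀(B) + NF
10 log₁₀(1.35×10⁵) = 51.3 dB
N = −174 + 51.3 + 4.89 = −117.81 dBm
SNR = P_sig − N = −109 − (−117.81) = 8.81 dB → 8.8 dB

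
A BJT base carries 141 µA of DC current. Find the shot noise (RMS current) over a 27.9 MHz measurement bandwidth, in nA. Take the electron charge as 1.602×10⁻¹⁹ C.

I_n = √(2qI·B)
2qI·B = 2 × 1.602×10⁻¹⁹ × 1.41×10⁻⁴ × 2.79×10⁷ = 1.26×10⁻¹⁵ A²
I_n = √(1.26×10⁻¹⁵) = 3.55×10⁻⁸ A = 35.5 nA

35.5 nA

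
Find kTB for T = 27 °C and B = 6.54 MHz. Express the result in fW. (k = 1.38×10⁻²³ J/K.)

27.1 fW

T = 27 °C + 273.15 = 300.15 K
P_n = kTB = 1.38×10⁻²³ × 300.15 × 6.54×10⁶ = 2.71×10⁻¹⁴ W = 27.1 fW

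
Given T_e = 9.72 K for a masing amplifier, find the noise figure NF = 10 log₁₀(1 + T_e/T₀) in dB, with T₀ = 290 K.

0.143 dB

F = 1 + T_e/T₀ = 1 + 9.72/290 = 1.03352
NF = 10 log₁₀(1.03352) = 0.143 dB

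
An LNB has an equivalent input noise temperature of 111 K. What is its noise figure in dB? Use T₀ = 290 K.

F = 1 + T_e/T₀ = 1 + 111/290 = 1.38276
NF = 10 log₁₀(1.38276) = 1.41 dB

1.41 dB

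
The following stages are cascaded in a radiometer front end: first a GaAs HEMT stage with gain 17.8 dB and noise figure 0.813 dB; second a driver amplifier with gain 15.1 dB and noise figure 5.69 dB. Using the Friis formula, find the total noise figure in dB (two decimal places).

Convert to linear (a loss of L dB is a gain of −L dB): F_i = 10^(NF_i/10), G_i = 10^(G_i,dB/10)
  Stage 1: F_1 = 10^(0.813/10) = 1.206, G_1 = 10^(17.8/10) = 60.26
  Stage 2: F_2 = 10^(5.69/10) = 3.707, G_2 = 10^(15.1/10) = 32.36
Friis cascade:
  F = 1.206 + (3.707 − 1)/60.26 = 1.251
NF = 10 log₁₀(1.251) = 0.97 dB

0.97 dB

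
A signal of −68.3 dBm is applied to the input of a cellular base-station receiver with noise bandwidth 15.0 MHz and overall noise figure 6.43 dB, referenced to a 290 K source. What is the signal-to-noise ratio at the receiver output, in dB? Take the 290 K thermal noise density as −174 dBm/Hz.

Noise floor: N = −174 + 10 log₁₀(B) + NF
10 log₁₀(1.50×10⁷) = 71.76 dB
N = −174 + 71.76 + 6.43 = −95.81 dBm
SNR = P_sig − N = −68.3 − (−95.81) = 27.51 dB → 27.5 dB

27.5 dB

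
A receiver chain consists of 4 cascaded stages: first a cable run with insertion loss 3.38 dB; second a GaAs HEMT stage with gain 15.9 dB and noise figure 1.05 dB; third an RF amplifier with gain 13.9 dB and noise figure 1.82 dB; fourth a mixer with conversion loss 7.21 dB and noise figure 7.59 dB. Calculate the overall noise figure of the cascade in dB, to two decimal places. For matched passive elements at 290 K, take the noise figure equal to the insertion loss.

4.49 dB

Convert to linear (a loss of L dB is a gain of −L dB): F_i = 10^(NF_i/10), G_i = 10^(G_i,dB/10)
  Stage 1: F_1 = 10^(3.38/10) = 2.178, G_1 = 10^(−3.38/10) = 0.4592
  Stage 2: F_2 = 10^(1.05/10) = 1.274, G_2 = 10^(15.9/10) = 38.90
  Stage 3: F_3 = 10^(1.82/10) = 1.521, G_3 = 10^(13.9/10) = 24.55
  Stage 4: F_4 = 10^(7.59/10) = 5.741, G_4 = 10^(−7.21/10) = 0.1901
Friis cascade:
  F = 2.178 + (1.274 − 1)/0.4592 + (1.521 − 1)/17.86 + (5.741 − 1)/438.5 = 2.813
NF = 10 log₁₀(2.813) = 4.49 dB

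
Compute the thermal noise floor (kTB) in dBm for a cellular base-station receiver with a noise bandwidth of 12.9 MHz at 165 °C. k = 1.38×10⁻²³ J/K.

−101.1 dBm

T = 165 °C + 273.15 = 438.15 K
P_n = kTB = 1.38×10⁻²³ × 438.15 × 1.29×10⁷ = 7.80×10⁻¹⁴ W
In dBm: 10 log₁₀(7.80×10⁻¹⁴ / 10⁻³) = −101.1 dBm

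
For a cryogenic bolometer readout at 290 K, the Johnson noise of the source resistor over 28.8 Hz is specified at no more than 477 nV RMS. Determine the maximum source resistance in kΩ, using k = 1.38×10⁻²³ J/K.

Johnson–Nyquist: V_n = √(4kTRB) ⇒ R = V_n² / (4kTB)
4kTB = 4 × 1.38×10⁻²³ × 290 × 2.88×10¹ = 4.61×10⁻¹⁹
R = (4.77×10⁻⁷)² / 4.61×10⁻¹⁹ = 4.94×10⁵ Ω = 494 kΩ

494 kΩ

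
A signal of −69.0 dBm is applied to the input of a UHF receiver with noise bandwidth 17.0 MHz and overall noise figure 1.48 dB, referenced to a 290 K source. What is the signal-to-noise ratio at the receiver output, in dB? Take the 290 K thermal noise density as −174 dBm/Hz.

Noise floor: N = −174 + 10 log₁₀(B) + NF
10 log₁₀(1.70×10⁷) = 72.3 dB
N = −174 + 72.3 + 1.48 = −100.22 dBm
SNR = P_sig − N = −69.0 − (−100.22) = 31.22 dB → 31.2 dB

31.2 dB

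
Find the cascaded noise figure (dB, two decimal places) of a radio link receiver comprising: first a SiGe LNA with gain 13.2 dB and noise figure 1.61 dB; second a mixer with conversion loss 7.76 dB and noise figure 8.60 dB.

Convert to linear (a loss of L dB is a gain of −L dB): F_i = 10^(NF_i/10), G_i = 10^(G_i,dB/10)
  Stage 1: F_1 = 10^(1.61/10) = 1.449, G_1 = 10^(13.2/10) = 20.89
  Stage 2: F_2 = 10^(8.60/10) = 7.244, G_2 = 10^(−7.76/10) = 0.1675
Friis cascade:
  F = 1.449 + (7.244 − 1)/20.89 = 1.748
NF = 10 log₁₀(1.748) = 2.42 dB

2.42 dB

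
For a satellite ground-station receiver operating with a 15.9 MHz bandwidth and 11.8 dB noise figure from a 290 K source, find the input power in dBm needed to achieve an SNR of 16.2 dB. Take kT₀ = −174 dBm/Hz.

Sensitivity = −174 + 10 log₁₀(B) + NF + SNR_min
= −174 + 72.01 + 11.8 + 16.2
= −73.99 dBm → −74.0 dBm

−74.0 dBm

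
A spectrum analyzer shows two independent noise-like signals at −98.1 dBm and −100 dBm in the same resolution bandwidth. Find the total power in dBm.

Convert to linear, add, convert back:
P₁ = 1.55×10⁻¹³ W, P₂ = 1.00×10⁻¹³ W
P_tot = 2.55×10⁻¹³ W → 10 log₁₀(P_tot / 10⁻³) = −95.9 dBm

−95.9 dBm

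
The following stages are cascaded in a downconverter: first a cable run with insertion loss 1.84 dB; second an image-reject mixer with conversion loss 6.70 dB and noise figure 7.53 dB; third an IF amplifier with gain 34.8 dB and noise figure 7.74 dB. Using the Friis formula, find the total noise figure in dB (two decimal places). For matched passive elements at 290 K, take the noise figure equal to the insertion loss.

16.43 dB

Convert to linear (a loss of L dB is a gain of −L dB): F_i = 10^(NF_i/10), G_i = 10^(G_i,dB/10)
  Stage 1: F_1 = 10^(1.84/10) = 1.528, G_1 = 10^(−1.84/10) = 0.6546
  Stage 2: F_2 = 10^(7.53/10) = 5.662, G_2 = 10^(−6.70/10) = 0.2138
  Stage 3: F_3 = 10^(7.74/10) = 5.943, G_3 = 10^(34.8/10) = 3020
Friis cascade:
  F = 1.528 + (5.662 − 1)/0.6546 + (5.943 − 1)/0.1400 = 43.97
NF = 10 log₁₀(43.97) = 16.43 dB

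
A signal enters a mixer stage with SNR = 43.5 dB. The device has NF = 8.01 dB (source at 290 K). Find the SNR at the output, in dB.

35.49 dB

By definition F = SNR_in/SNR_out, so in dB: SNR_out = SNR_in − NF
SNR_out = 43.5 − 8.01 = 35.49 dB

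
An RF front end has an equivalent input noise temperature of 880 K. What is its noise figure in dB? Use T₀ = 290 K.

6.06 dB

F = 1 + T_e/T₀ = 1 + 880/290 = 4.03448
NF = 10 log₁₀(4.03448) = 6.06 dB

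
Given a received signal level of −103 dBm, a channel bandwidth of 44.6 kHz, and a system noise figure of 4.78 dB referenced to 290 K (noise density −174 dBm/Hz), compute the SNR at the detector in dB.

19.7 dB

Noise floor: N = −174 + 10 log₁₀(B) + NF
10 log₁₀(4.46×10⁴) = 46.49 dB
N = −174 + 46.49 + 4.78 = −122.73 dBm
SNR = P_sig − N = −103 − (−122.73) = 19.73 dB → 19.7 dB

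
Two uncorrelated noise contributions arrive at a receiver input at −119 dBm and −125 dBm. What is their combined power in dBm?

Convert to linear, add, convert back:
P₁ = 1.26×10⁻¹⁵ W, P₂ = 3.16×10⁻¹⁶ W
P_tot = 1.58×10⁻¹⁵ W → 10 log₁₀(P_tot / 10⁻³) = −118.0 dBm

−118.0 dBm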